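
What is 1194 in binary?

Using repeated division by 2:
1194 ÷ 2 = 597 remainder 0
597 ÷ 2 = 298 remainder 1
298 ÷ 2 = 149 remainder 0
149 ÷ 2 = 74 remainder 1
74 ÷ 2 = 37 remainder 0
37 ÷ 2 = 18 remainder 1
18 ÷ 2 = 9 remainder 0
9 ÷ 2 = 4 remainder 1
4 ÷ 2 = 2 remainder 0
2 ÷ 2 = 1 remainder 0
1 ÷ 2 = 0 remainder 1
Reading remainders bottom to top: 10010101010



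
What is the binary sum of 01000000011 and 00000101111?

Add column by column from the right: bit + bit + carry-in; write the sum mod 2, carry 1 when the sum is 2 or 3.
carry:  00000011110
        01000000011
+       00000101111
-------------------
       001000110010
(the carry out of the leftmost column, 0, becomes the leading bit)
Decimal check:
  01000000011 = 512 + 2 + 1 = 515
  00000101111 = 32 + 8 + 4 + 2 + 1 = 47
  515 + 47 = 562, and 001000110010 = 512 + 32 + 16 + 2 = 562 ✓



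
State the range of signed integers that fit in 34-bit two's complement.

For 34-bit two's complement:
Minimum: -2^33 = -8589934592
Maximum: 2^33 - 1 = 8589934591



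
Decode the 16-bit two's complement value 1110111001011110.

Binary: 1110111001011110
Sign bit: 1 (negative)
Invert: 0001000110100001
Add 1:  0001000110100010
Magnitude: 0001000110100010 = 4096 + 256 + 128 + 32 + 2 = 4514
Value: -4514



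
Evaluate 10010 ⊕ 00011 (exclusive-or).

XOR: 1 when bits differ
  10010
^ 00011
-------
  10001
Decimal: 18 ^ 3 = 17



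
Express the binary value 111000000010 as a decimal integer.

Sum of powers of 2 for each 1-bit:
2^1 + 2^9 + 2^10 + 2^11
= 2 + 512 + 1024 + 2048
= 3586



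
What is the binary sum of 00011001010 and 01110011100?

Add column by column from the right: bit + bit + carry-in; write the sum mod 2, carry 1 when the sum is 2 or 3.
carry:  11100110000
        00011001010
+       01110011100
-------------------
       010001100110
(the carry out of the leftmost column, 0, becomes the leading bit)
Decimal check:
  00011001010 = 128 + 64 + 8 + 2 = 202
  01110011100 = 512 + 256 + 128 + 16 + 8 + 4 = 924
  202 + 924 = 1126, and 010001100110 = 1024 + 64 + 32 + 4 + 2 = 1126 ✓



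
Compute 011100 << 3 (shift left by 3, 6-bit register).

Original: 011100 (decimal 28)
Shift left by 3 positions
Append 3 zeros on the right and drop the 3 high bits that overflow the 6-bit width
Result: 100000 (decimal 32)
Equivalent: 28 << 3 = 28 × 2^3 = 224, truncated to 6 bits = 32



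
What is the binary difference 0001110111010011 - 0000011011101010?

Method 1 - Direct subtraction (column by column from the right: bit − bit − borrow-in; if negative, add 2 and borrow 1 from the next column):
borrow: 0000110111010000
        0001110111010011
-       0000011011101010
------------------------
        0001011011101001

Method 2 - Add two's complement:
Two's complement of 0000011011101010: invert → 1111100100010101, add 1 → 1111100100010110
  0001110111010011
+ 1111100100010110
------------------
 10001011011101001  (end carry out of the top bit = 1)
Discarding the end carry: 0001011011101001
Decimal check:
  0001110111010011 = 4096 + 2048 + 1024 + 256 + 128 + 64 + 16 + 2 + 1 = 7635
  0000011011101010 = 1024 + 512 + 128 + 64 + 32 + 8 + 2 = 1770
  7635 - 1770 = 5865, and 0001011011101001 = 4096 + 1024 + 512 + 128 + 64 + 32 + 8 + 1 = 5865 ✓



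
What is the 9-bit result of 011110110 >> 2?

Original: 011110110 (decimal 246)
Shift right by 2 positions
Drop the 2 low bits; fill with zeros on the left
Result: 000111101 (decimal 61)
Equivalent: 246 >> 2 = 246 ÷ 2^2 = 61



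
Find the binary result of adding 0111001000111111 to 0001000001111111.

Add column by column from the right: bit + bit + carry-in; write the sum mod 2, carry 1 when the sum is 2 or 3.
carry:  1110000011111110
        0111001000111111
+       0001000001111111
------------------------
       01000001010111110
(the carry out of the leftmost column, 0, becomes the leading bit)
Decimal check:
  0111001000111111 = 16384 + 8192 + 4096 + 512 + 32 + 16 + 8 + 4 + 2 + 1 = 29247
  0001000001111111 = 4096 + 64 + 32 + 16 + 8 + 4 + 2 + 1 = 4223
  29247 + 4223 = 33470, and 01000001010111110 = 32768 + 512 + 128 + 32 + 16 + 8 + 4 + 2 = 33470 ✓



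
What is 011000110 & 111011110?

AND: 1 only when both bits are 1
  011000110
& 111011110
-----------
  011000110
Decimal: 198 & 478 = 198



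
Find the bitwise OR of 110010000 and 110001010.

OR: 1 when either bit is 1
  110010000
| 110001010
-----------
  110011010
Decimal: 400 | 394 = 410



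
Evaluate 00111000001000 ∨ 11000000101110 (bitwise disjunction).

OR: 1 when either bit is 1
  00111000001000
| 11000000101110
----------------
  11111000101110
Decimal: 3592 | 12334 = 15918



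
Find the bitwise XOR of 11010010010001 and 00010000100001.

XOR: 1 when bits differ
  11010010010001
^ 00010000100001
----------------
  11000010110000
Decimal: 13457 ^ 1057 = 12464



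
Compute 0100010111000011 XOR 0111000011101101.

XOR: 1 when bits differ
  0100010111000011
^ 0111000011101101
------------------
  0011010100101110
Decimal: 17859 ^ 28909 = 13614



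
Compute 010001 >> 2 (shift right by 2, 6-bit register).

Original: 010001 (decimal 17)
Shift right by 2 positions
Drop the 2 low bits; fill with zeros on the left
Result: 000100 (decimal 4)
Equivalent: 17 >> 2 = 17 ÷ 2^2 = 4



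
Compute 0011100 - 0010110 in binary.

Method 1 - Direct subtraction (column by column from the right: bit − bit − borrow-in; if negative, add 2 and borrow 1 from the next column):
borrow: 0001100
        0011100
-       0010110
---------------
        0000110

Method 2 - Add two's complement:
Two's complement of 0010110: invert → 1101001, add 1 → 1101010
  0011100
+ 1101010
---------
 10000110  (end carry out of the top bit = 1)
Discarding the end carry: 0000110
Decimal check:
  0011100 = 16 + 8 + 4 = 28
  0010110 = 16 + 4 + 2 = 22
  28 - 22 = 6, and 0000110 = 4 + 2 = 6 ✓



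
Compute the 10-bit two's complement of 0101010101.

Original: 0101010101
Step 1 - Invert all bits: 1010101010
Step 2 - Add 1: 1010101011
Verification: 0101010101 + 1010101011 = 10000000000; discarding the end carry (carry out of the top bit) leaves the 10-bit value 0000000000, as required for x + (-x)



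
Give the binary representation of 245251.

Using repeated division by 2:
245251 ÷ 2 = 122625 remainder 1
122625 ÷ 2 = 61312 remainder 1
61312 ÷ 2 = 30656 remainder 0
30656 ÷ 2 = 15328 remainder 0
15328 ÷ 2 = 7664 remainder 0
7664 ÷ 2 = 3832 remainder 0
3832 ÷ 2 = 1916 remainder 0
1916 ÷ 2 = 958 remainder 0
958 ÷ 2 = 479 remainder 0
479 ÷ 2 = 239 remainder 1
239 ÷ 2 = 119 remainder 1
119 ÷ 2 = 59 remainder 1
59 ÷ 2 = 29 remainder 1
29 ÷ 2 = 14 remainder 1
14 ÷ 2 = 7 remainder 0
7 ÷ 2 = 3 remainder 1
3 ÷ 2 = 1 remainder 1
1 ÷ 2 = 0 remainder 1
Reading remainders bottom to top: 111011111000000011



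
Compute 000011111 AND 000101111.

AND: 1 only when both bits are 1
  000011111
& 000101111
-----------
  000001111
Decimal: 31 & 47 = 15



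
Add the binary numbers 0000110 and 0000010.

Add column by column from the right: bit + bit + carry-in; write the sum mod 2, carry 1 when the sum is 2 or 3.
carry:  0001100
        0000110
+       0000010
---------------
       00001000
(the carry out of the leftmost column, 0, becomes the leading bit)
Decimal check:
  0000110 = 4 + 2 = 6
  0000010 = 2
  6 + 2 = 8, and 00001000 = 8 ✓



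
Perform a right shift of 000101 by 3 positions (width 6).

Original: 000101 (decimal 5)
Shift right by 3 positions
Drop the 3 low bits; fill with zeros on the left
Result: 000000 (decimal 0)
Equivalent: 5 >> 3 = 5 ÷ 2^3 = 0



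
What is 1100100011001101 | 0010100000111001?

OR: 1 when either bit is 1
  1100100011001101
| 0010100000111001
------------------
  1110100011111101
Decimal: 51405 | 10297 = 59645



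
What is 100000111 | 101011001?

OR: 1 when either bit is 1
  100000111
| 101011001
-----------
  101011111
Decimal: 263 | 345 = 351



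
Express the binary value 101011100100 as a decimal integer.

Sum of powers of 2 for each 1-bit:
2^2 + 2^5 + 2^6 + 2^7 + 2^9 + 2^11
= 4 + 32 + 64 + 128 + 512 + 2048
= 2788



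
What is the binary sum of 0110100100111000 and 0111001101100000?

Add column by column from the right: bit + bit + carry-in; write the sum mod 2, carry 1 when the sum is 2 or 3.
carry:  1100011011000000
        0110100100111000
+       0111001101100000
------------------------
       01101110010011000
(the carry out of the leftmost column, 0, becomes the leading bit)
Decimal check:
  0110100100111000 = 16384 + 8192 + 2048 + 256 + 32 + 16 + 8 = 26936
  0111001101100000 = 16384 + 8192 + 4096 + 512 + 256 + 64 + 32 = 29536
  26936 + 29536 = 56472, and 01101110010011000 = 32768 + 16384 + 4096 + 2048 + 1024 + 128 + 16 + 8 = 56472 ✓



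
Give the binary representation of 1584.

Using repeated division by 2:
1584 ÷ 2 = 792 remainder 0
792 ÷ 2 = 396 remainder 0
396 ÷ 2 = 198 remainder 0
198 ÷ 2 = 99 remainder 0
99 ÷ 2 = 49 remainder 1
49 ÷ 2 = 24 remainder 1
24 ÷ 2 = 12 remainder 0
12 ÷ 2 = 6 remainder 0
6 ÷ 2 = 3 remainder 0
3 ÷ 2 = 1 remainder 1
1 ÷ 2 = 0 remainder 1
Reading remainders bottom to top: 11000110000



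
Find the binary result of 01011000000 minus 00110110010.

Method 1 - Direct subtraction (column by column from the right: bit − bit − borrow-in; if negative, add 2 and borrow 1 from the next column):
borrow: 01001111100
        01011000000
-       00110110010
-------------------
        00100001110

Method 2 - Add two's complement:
Two's complement of 00110110010: invert → 11001001101, add 1 → 11001001110
  01011000000
+ 11001001110
-------------
 100100001110  (end carry out of the top bit = 1)
Discarding the end carry: 00100001110
Decimal check:
  01011000000 = 512 + 128 + 64 = 704
  00110110010 = 256 + 128 + 32 + 16 + 2 = 434
  704 - 434 = 270, and 00100001110 = 256 + 8 + 4 + 2 = 270 ✓



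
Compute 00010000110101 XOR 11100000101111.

XOR: 1 when bits differ
  00010000110101
^ 11100000101111
----------------
  11110000011010
Decimal: 1077 ^ 14383 = 15386



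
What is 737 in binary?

Using repeated division by 2:
737 ÷ 2 = 368 remainder 1
368 ÷ 2 = 184 remainder 0
184 ÷ 2 = 92 remainder 0
92 ÷ 2 = 46 remainder 0
46 ÷ 2 = 23 remainder 0
23 ÷ 2 = 11 remainder 1
11 ÷ 2 = 5 remainder 1
5 ÷ 2 = 2 remainder 1
2 ÷ 2 = 1 remainder 0
1 ÷ 2 = 0 remainder 1
Reading remainders bottom to top: 1011100001



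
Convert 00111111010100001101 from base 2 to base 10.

Sum of powers of 2 for each 1-bit:
2^0 + 2^2 + 2^3 + 2^8 + 2^10 + 2^12 + 2^13 + 2^14 + 2^15 + 2^16 + 2^17
= 1 + 4 + 8 + 256 + 1024 + 4096 + 8192 + 16384 + 32768 + 65536 + 131072
= 259341



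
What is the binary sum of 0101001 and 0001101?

Add column by column from the right: bit + bit + carry-in; write the sum mod 2, carry 1 when the sum is 2 or 3.
carry:  0010010
        0101001
+       0001101
---------------
       00110110
(the carry out of the leftmost column, 0, becomes the leading bit)
Decimal check:
  0101001 = 32 + 8 + 1 = 41
  0001101 = 8 + 4 + 1 = 13
  41 + 13 = 54, and 00110110 = 32 + 16 + 4 + 2 = 54 ✓



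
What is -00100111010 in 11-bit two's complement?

Original: 00100111010
Step 1 - Invert all bits: 11011000101
Step 2 - Add 1: 11011000110
Verification: 00100111010 + 11011000110 = 100000000000; discarding the end carry (carry out of the top bit) leaves the 11-bit value 00000000000, as required for x + (-x)



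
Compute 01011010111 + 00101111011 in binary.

Add column by column from the right: bit + bit + carry-in; write the sum mod 2, carry 1 when the sum is 2 or 3.
carry:  11111111110
        01011010111
+       00101111011
-------------------
       010001010010
(the carry out of the leftmost column, 0, becomes the leading bit)
Decimal check:
  01011010111 = 512 + 128 + 64 + 16 + 4 + 2 + 1 = 727
  00101111011 = 256 + 64 + 32 + 16 + 8 + 2 + 1 = 379
  727 + 379 = 1106, and 010001010010 = 1024 + 64 + 16 + 2 = 1106 ✓



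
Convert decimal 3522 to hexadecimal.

Using repeated division by 16 (digits 10–15 are A–F):
3522 ÷ 16 = 220 remainder 2
220 ÷ 16 = 13 remainder 12 (C)
13 ÷ 16 = 0 remainder 13 (D)
Reading remainders bottom to top: DC2



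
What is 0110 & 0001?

AND: 1 only when both bits are 1
  0110
& 0001
------
  0000
Decimal: 6 & 1 = 0



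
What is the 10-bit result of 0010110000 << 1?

Original: 0010110000 (decimal 176)
Shift left by 1 position
Append 1 zero on the right
Result: 0101100000 (decimal 352)
Equivalent: 176 << 1 = 176 × 2^1 = 352



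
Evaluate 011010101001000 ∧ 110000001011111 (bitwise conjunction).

AND: 1 only when both bits are 1
  011010101001000
& 110000001011111
-----------------
  010000001001000
Decimal: 13640 & 24671 = 8264



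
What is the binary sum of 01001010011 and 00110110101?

Add column by column from the right: bit + bit + carry-in; write the sum mod 2, carry 1 when the sum is 2 or 3.
carry:  11111101110
        01001010011
+       00110110101
-------------------
       010000001000
(the carry out of the leftmost column, 0, becomes the leading bit)
Decimal check:
  01001010011 = 512 + 64 + 16 + 2 + 1 = 595
  00110110101 = 256 + 128 + 32 + 16 + 4 + 1 = 437
  595 + 437 = 1032, and 010000001000 = 1024 + 8 = 1032 ✓



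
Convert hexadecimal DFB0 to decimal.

Expand by place value (powers of 16):
Digit values: D = 13, F = 15, B = 11
DFB0 = 13 × 16^3 + 15 × 16^2 + 11 × 16^1 + 0 × 16^0
= 13 × 4096 + 15 × 256 + 11 × 16 + 0 × 1
= 53248 + 3840 + 176 + 0
= 57264



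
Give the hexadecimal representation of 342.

Using repeated division by 16 (digits 10–15 are A–F):
342 ÷ 16 = 21 remainder 6
21 ÷ 16 = 1 remainder 5
1 ÷ 16 = 0 remainder 1
Reading remainders bottom to top: 156



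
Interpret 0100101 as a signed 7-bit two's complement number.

Binary: 0100101
Sign bit: 0 (non-negative)
Read directly as an unsigned value:
0100101 = 32 + 4 + 1 = 37
Value: 37



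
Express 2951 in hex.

Using repeated division by 16 (digits 10–15 are A–F):
2951 ÷ 16 = 184 remainder 7
184 ÷ 16 = 11 remainder 8
11 ÷ 16 = 0 remainder 11 (B)
Reading remainders bottom to top: B87



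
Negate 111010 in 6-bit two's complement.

Original (sign bit 1, negative): 111010
Step 1 - Invert all bits: 000101
Step 2 - Add 1: 000110
Verification: 111010 + 000110 = 1000000; discarding the end carry (carry out of the top bit) leaves the 6-bit value 000000, as required for x + (-x)



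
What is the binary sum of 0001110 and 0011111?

Add column by column from the right: bit + bit + carry-in; write the sum mod 2, carry 1 when the sum is 2 or 3.
carry:  0111100
        0001110
+       0011111
---------------
       00101101
(the carry out of the leftmost column, 0, becomes the leading bit)
Decimal check:
  0001110 = 8 + 4 + 2 = 14
  0011111 = 16 + 8 + 4 + 2 + 1 = 31
  14 + 31 = 45, and 00101101 = 32 + 8 + 4 + 1 = 45 ✓



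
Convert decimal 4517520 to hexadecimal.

Using repeated division by 16 (digits 10–15 are A–F):
4517520 ÷ 16 = 282345 remainder 0
282345 ÷ 16 = 17646 remainder 9
17646 ÷ 16 = 1102 remainder 14 (E)
1102 ÷ 16 = 68 remainder 14 (E)
68 ÷ 16 = 4 remainder 4
4 ÷ 16 = 0 remainder 4
Reading remainders bottom to top: 44EE90



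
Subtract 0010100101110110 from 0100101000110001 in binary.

Method 1 - Direct subtraction (column by column from the right: bit − bit − borrow-in; if negative, add 2 and borrow 1 from the next column):
borrow: 0100001111111100
        0100101000110001
-       0010100101110110
------------------------
        0010000010111011

Method 2 - Add two's complement:
Two's complement of 0010100101110110: invert → 1101011010001001, add 1 → 1101011010001010
  0100101000110001
+ 1101011010001010
------------------
 10010000010111011  (end carry out of the top bit = 1)
Discarding the end carry: 0010000010111011
Decimal check:
  0100101000110001 = 16384 + 2048 + 512 + 32 + 16 + 1 = 18993
  0010100101110110 = 8192 + 2048 + 256 + 64 + 32 + 16 + 4 + 2 = 10614
  18993 - 10614 = 8379, and 0010000010111011 = 8192 + 128 + 32 + 16 + 8 + 2 + 1 = 8379 ✓



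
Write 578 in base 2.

Using repeated division by 2:
578 ÷ 2 = 289 remainder 0
289 ÷ 2 = 144 remainder 1
144 ÷ 2 = 72 remainder 0
72 ÷ 2 = 36 remainder 0
36 ÷ 2 = 18 remainder 0
18 ÷ 2 = 9 remainder 0
9 ÷ 2 = 4 remainder 1
4 ÷ 2 = 2 remainder 0
2 ÷ 2 = 1 remainder 0
1 ÷ 2 = 0 remainder 1
Reading remainders bottom to top: 1001000010



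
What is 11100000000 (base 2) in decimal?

Sum of powers of 2 for each 1-bit:
2^8 + 2^9 + 2^10
= 256 + 512 + 1024
= 1792



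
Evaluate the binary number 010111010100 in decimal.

Sum of powers of 2 for each 1-bit:
2^2 + 2^4 + 2^6 + 2^7 + 2^8 + 2^10
= 4 + 16 + 64 + 128 + 256 + 1024
= 1492



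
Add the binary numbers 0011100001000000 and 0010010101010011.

Add column by column from the right: bit + bit + carry-in; write the sum mod 2, carry 1 when the sum is 2 or 3.
carry:  0100000010000000
        0011100001000000
+       0010010101010011
------------------------
       00101110110010011
(the carry out of the leftmost column, 0, becomes the leading bit)
Decimal check:
  0011100001000000 = 8192 + 4096 + 2048 + 64 = 14400
  0010010101010011 = 8192 + 1024 + 256 + 64 + 16 + 2 + 1 = 9555
  14400 + 9555 = 23955, and 00101110110010011 = 16384 + 4096 + 2048 + 1024 + 256 + 128 + 16 + 2 + 1 = 23955 ✓



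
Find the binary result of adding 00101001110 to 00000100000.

Add column by column from the right: bit + bit + carry-in; write the sum mod 2, carry 1 when the sum is 2 or 3.
carry:  00000000000
        00101001110
+       00000100000
-------------------
       000101101110
(the carry out of the leftmost column, 0, becomes the leading bit)
Decimal check:
  00101001110 = 256 + 64 + 8 + 4 + 2 = 334
  00000100000 = 32
  334 + 32 = 366, and 000101101110 = 256 + 64 + 32 + 8 + 4 + 2 = 366 ✓



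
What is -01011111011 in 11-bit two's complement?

Original: 01011111011
Step 1 - Invert all bits: 10100000100
Step 2 - Add 1: 10100000101
Verification: 01011111011 + 10100000101 = 100000000000; discarding the end carry (carry out of the top bit) leaves the 11-bit value 00000000000, as required for x + (-x)



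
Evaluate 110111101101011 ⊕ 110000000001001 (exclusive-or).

XOR: 1 when bits differ
  110111101101011
^ 110000000001001
-----------------
  000111101100010
Decimal: 28523 ^ 24585 = 3938



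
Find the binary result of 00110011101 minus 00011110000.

Method 1 - Direct subtraction (column by column from the right: bit − bit − borrow-in; if negative, add 2 and borrow 1 from the next column):
borrow: 00111000000
        00110011101
-       00011110000
-------------------
        00010101101

Method 2 - Add two's complement:
Two's complement of 00011110000: invert → 11100001111, add 1 → 11100010000
  00110011101
+ 11100010000
-------------
 100010101101  (end carry out of the top bit = 1)
Discarding the end carry: 00010101101
Decimal check:
  00110011101 = 256 + 128 + 16 + 8 + 4 + 1 = 413
  00011110000 = 128 + 64 + 32 + 16 = 240
  413 - 240 = 173, and 00010101101 = 128 + 32 + 8 + 4 + 1 = 173 ✓



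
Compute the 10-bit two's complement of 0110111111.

Original: 0110111111
Step 1 - Invert all bits: 1001000000
Step 2 - Add 1: 1001000001
Verification: 0110111111 + 1001000001 = 10000000000; discarding the end carry (carry out of the top bit) leaves the 10-bit value 0000000000, as required for x + (-x)



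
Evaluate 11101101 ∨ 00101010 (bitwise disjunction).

OR: 1 when either bit is 1
  11101101
| 00101010
----------
  11101111
Decimal: 237 | 42 = 239



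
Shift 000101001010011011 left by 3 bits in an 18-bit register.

Original: 000101001010011011 (decimal 21147)
Shift left by 3 positions
Append 3 zeros on the right
Result: 101001010011011000 (decimal 169176)
Equivalent: 21147 << 3 = 21147 × 2^3 = 169176



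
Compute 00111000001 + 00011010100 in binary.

Add column by column from the right: bit + bit + carry-in; write the sum mod 2, carry 1 when the sum is 2 or 3.
carry:  01110000000
        00111000001
+       00011010100
-------------------
       001010010101
(the carry out of the leftmost column, 0, becomes the leading bit)
Decimal check:
  00111000001 = 256 + 128 + 64 + 1 = 449
  00011010100 = 128 + 64 + 16 + 4 = 212
  449 + 212 = 661, and 001010010101 = 512 + 128 + 16 + 4 + 1 = 661 ✓



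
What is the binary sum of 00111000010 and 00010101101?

Add column by column from the right: bit + bit + carry-in; write the sum mod 2, carry 1 when the sum is 2 or 3.
carry:  01100000000
        00111000010
+       00010101101
-------------------
       001001101111
(the carry out of the leftmost column, 0, becomes the leading bit)
Decimal check:
  00111000010 = 256 + 128 + 64 + 2 = 450
  00010101101 = 128 + 32 + 8 + 4 + 1 = 173
  450 + 173 = 623, and 001001101111 = 512 + 64 + 32 + 8 + 4 + 2 + 1 = 623 ✓



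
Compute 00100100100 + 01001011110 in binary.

Add column by column from the right: bit + bit + carry-in; write the sum mod 2, carry 1 when the sum is 2 or 3.
carry:  00011111000
        00100100100
+       01001011110
-------------------
       001110000010
(the carry out of the leftmost column, 0, becomes the leading bit)
Decimal check:
  00100100100 = 256 + 32 + 4 = 292
  01001011110 = 512 + 64 + 16 + 8 + 4 + 2 = 606
  292 + 606 = 898, and 001110000010 = 512 + 256 + 128 + 2 = 898 ✓



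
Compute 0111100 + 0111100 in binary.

Add column by column from the right: bit + bit + carry-in; write the sum mod 2, carry 1 when the sum is 2 or 3.
carry:  1111000
        0111100
+       0111100
---------------
       01111000
(the carry out of the leftmost column, 0, becomes the leading bit)
Decimal check:
  0111100 = 32 + 16 + 8 + 4 = 60
  0111100 = 32 + 16 + 8 + 4 = 60
  60 + 60 = 120, and 01111000 = 64 + 32 + 16 + 8 = 120 ✓



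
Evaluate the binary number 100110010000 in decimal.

Sum of powers of 2 for each 1-bit:
2^4 + 2^7 + 2^8 + 2^11
= 16 + 128 + 256 + 2048
= 2448



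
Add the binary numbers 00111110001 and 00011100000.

Add column by column from the right: bit + bit + carry-in; write the sum mod 2, carry 1 when the sum is 2 or 3.
carry:  01111000000
        00111110001
+       00011100000
-------------------
       001011010001
(the carry out of the leftmost column, 0, becomes the leading bit)
Decimal check:
  00111110001 = 256 + 128 + 64 + 32 + 16 + 1 = 497
  00011100000 = 128 + 64 + 32 = 224
  497 + 224 = 721, and 001011010001 = 512 + 128 + 64 + 16 + 1 = 721 ✓



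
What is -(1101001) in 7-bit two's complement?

Original (sign bit 1, negative): 1101001
Step 1 - Invert all bits: 0010110
Step 2 - Add 1: 0010111
Verification: 1101001 + 0010111 = 10000000; discarding the end carry (carry out of the top bit) leaves the 7-bit value 0000000, as required for x + (-x)



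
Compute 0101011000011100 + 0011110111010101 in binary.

Add column by column from the right: bit + bit + carry-in; write the sum mod 2, carry 1 when the sum is 2 or 3.
carry:  1111100000111000
        0101011000011100
+       0011110111010101
------------------------
       01001001111110001
(the carry out of the leftmost column, 0, becomes the leading bit)
Decimal check:
  0101011000011100 = 16384 + 4096 + 1024 + 512 + 16 + 8 + 4 = 22044
  0011110111010101 = 8192 + 4096 + 2048 + 1024 + 256 + 128 + 64 + 16 + 4 + 1 = 15829
  22044 + 15829 = 37873, and 01001001111110001 = 32768 + 4096 + 512 + 256 + 128 + 64 + 32 + 16 + 1 = 37873 ✓



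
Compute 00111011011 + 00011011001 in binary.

Add column by column from the right: bit + bit + carry-in; write the sum mod 2, carry 1 when the sum is 2 or 3.
carry:  01110110110
        00111011011
+       00011011001
-------------------
       001010110100
(the carry out of the leftmost column, 0, becomes the leading bit)
Decimal check:
  00111011011 = 256 + 128 + 64 + 16 + 8 + 2 + 1 = 475
  00011011001 = 128 + 64 + 16 + 8 + 1 = 217
  475 + 217 = 692, and 001010110100 = 512 + 128 + 32 + 16 + 4 = 692 ✓



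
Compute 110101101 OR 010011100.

OR: 1 when either bit is 1
  110101101
| 010011100
-----------
  110111101
Decimal: 429 | 156 = 445



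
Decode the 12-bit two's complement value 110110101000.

Binary: 110110101000
Sign bit: 1 (negative)
Invert: 001001010111
Add 1:  001001011000
Magnitude: 001001011000 = 512 + 64 + 16 + 8 = 600
Value: -600



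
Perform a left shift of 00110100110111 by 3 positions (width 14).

Original: 00110100110111 (decimal 3383)
Shift left by 3 positions
Append 3 zeros on the right and drop the 3 high bits that overflow the 14-bit width
Result: 10100110111000 (decimal 10680)
Equivalent: 3383 << 3 = 3383 × 2^3 = 27064, truncated to 14 bits = 10680



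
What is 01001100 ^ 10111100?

XOR: 1 when bits differ
  01001100
^ 10111100
----------
  11110000
Decimal: 76 ^ 188 = 240



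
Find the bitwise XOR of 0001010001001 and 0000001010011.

XOR: 1 when bits differ
  0001010001001
^ 0000001010011
---------------
  0001011011010
Decimal: 649 ^ 83 = 730



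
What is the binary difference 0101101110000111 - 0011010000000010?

Method 1 - Direct subtraction (column by column from the right: bit − bit − borrow-in; if negative, add 2 and borrow 1 from the next column):
borrow: 0100100000000000
        0101101110000111
-       0011010000000010
------------------------
        0010011110000101

Method 2 - Add two's complement:
Two's complement of 0011010000000010: invert → 1100101111111101, add 1 → 1100101111111110
  0101101110000111
+ 1100101111111110
------------------
 10010011110000101  (end carry out of the top bit = 1)
Discarding the end carry: 0010011110000101
Decimal check:
  0101101110000111 = 16384 + 4096 + 2048 + 512 + 256 + 128 + 4 + 2 + 1 = 23431
  0011010000000010 = 8192 + 4096 + 1024 + 2 = 13314
  23431 - 13314 = 10117, and 0010011110000101 = 8192 + 1024 + 512 + 256 + 128 + 4 + 1 = 10117 ✓



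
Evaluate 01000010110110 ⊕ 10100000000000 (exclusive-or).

XOR: 1 when bits differ
  01000010110110
^ 10100000000000
----------------
  11100010110110
Decimal: 4278 ^ 10240 = 14518



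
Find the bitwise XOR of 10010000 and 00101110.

XOR: 1 when bits differ
  10010000
^ 00101110
----------
  10111110
Decimal: 144 ^ 46 = 190



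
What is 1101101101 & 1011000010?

AND: 1 only when both bits are 1
  1101101101
& 1011000010
------------
  1001000000
Decimal: 877 & 706 = 576



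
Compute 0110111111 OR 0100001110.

OR: 1 when either bit is 1
  0110111111
| 0100001110
------------
  0110111111
Decimal: 447 | 270 = 447



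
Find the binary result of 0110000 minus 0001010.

Method 1 - Direct subtraction (column by column from the right: bit − bit − borrow-in; if negative, add 2 and borrow 1 from the next column):
borrow: 0011100
        0110000
-       0001010
---------------
        0100110

Method 2 - Add two's complement:
Two's complement of 0001010: invert → 1110101, add 1 → 1110110
  0110000
+ 1110110
---------
 10100110  (end carry out of the top bit = 1)
Discarding the end carry: 0100110
Decimal check:
  0110000 = 32 + 16 = 48
  0001010 = 8 + 2 = 10
  48 - 10 = 38, and 0100110 = 32 + 4 + 2 = 38 ✓



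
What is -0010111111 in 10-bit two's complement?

Original: 0010111111
Step 1 - Invert all bits: 1101000000
Step 2 - Add 1: 1101000001
Verification: 0010111111 + 1101000001 = 10000000000; discarding the end carry (carry out of the top bit) leaves the 10-bit value 0000000000, as required for x + (-x)



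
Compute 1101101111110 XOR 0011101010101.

XOR: 1 when bits differ
  1101101111110
^ 0011101010101
---------------
  1110000101011
Decimal: 7038 ^ 1877 = 7211



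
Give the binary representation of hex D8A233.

Convert each hex digit to 4 bits:
  D = 1101
  8 = 1000
  A = 1010
  2 = 0010
  3 = 0011
  3 = 0011
Concatenate: 110110001010001000110011



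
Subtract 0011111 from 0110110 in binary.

Method 1 - Direct subtraction (column by column from the right: bit − bit − borrow-in; if negative, add 2 and borrow 1 from the next column):
borrow: 0111110
        0110110
-       0011111
---------------
        0010111

Method 2 - Add two's complement:
Two's complement of 0011111: invert → 1100000, add 1 → 1100001
  0110110
+ 1100001
---------
 10010111  (end carry out of the top bit = 1)
Discarding the end carry: 0010111
Decimal check:
  0110110 = 32 + 16 + 4 + 2 = 54
  0011111 = 16 + 8 + 4 + 2 + 1 = 31
  54 - 31 = 23, and 0010111 = 16 + 4 + 2 + 1 = 23 ✓



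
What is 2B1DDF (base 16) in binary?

Convert each hex digit to 4 bits:
  2 = 0010
  B = 1011
  1 = 0001
  D = 1101
  D = 1101
  F = 1111
Concatenate: 001010110001110111011111



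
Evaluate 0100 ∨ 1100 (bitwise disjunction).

OR: 1 when either bit is 1
  0100
| 1100
------
  1100
Decimal: 4 | 12 = 12



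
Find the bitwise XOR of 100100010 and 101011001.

XOR: 1 when bits differ
  100100010
^ 101011001
-----------
  001111011
Decimal: 290 ^ 345 = 123



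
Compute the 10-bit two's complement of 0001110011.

Original: 0001110011
Step 1 - Invert all bits: 1110001100
Step 2 - Add 1: 1110001101
Verification: 0001110011 + 1110001101 = 10000000000; discarding the end carry (carry out of the top bit) leaves the 10-bit value 0000000000, as required for x + (-x)



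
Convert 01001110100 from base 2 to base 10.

Sum of powers of 2 for each 1-bit:
2^2 + 2^4 + 2^5 + 2^6 + 2^9
= 4 + 16 + 32 + 64 + 512
= 628



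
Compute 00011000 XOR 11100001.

XOR: 1 when bits differ
  00011000
^ 11100001
----------
  11111001
Decimal: 24 ^ 225 = 249



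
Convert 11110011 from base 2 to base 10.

Sum of powers of 2 for each 1-bit:
2^0 + 2^1 + 2^4 + 2^5 + 2^6 + 2^7
= 1 + 2 + 16 + 32 + 64 + 128
= 243



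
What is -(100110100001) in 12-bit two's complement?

Original (sign bit 1, negative): 100110100001
Step 1 - Invert all bits: 011001011110
Step 2 - Add 1: 011001011111
Verification: 100110100001 + 011001011111 = 1000000000000; discarding the end carry (carry out of the top bit) leaves the 12-bit value 000000000000, as required for x + (-x)



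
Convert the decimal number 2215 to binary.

Using repeated division by 2:
2215 ÷ 2 = 1107 remainder 1
1107 ÷ 2 = 553 remainder 1
553 ÷ 2 = 276 remainder 1
276 ÷ 2 = 138 remainder 0
138 ÷ 2 = 69 remainder 0
69 ÷ 2 = 34 remainder 1
34 ÷ 2 = 17 remainder 0
17 ÷ 2 = 8 remainder 1
8 ÷ 2 = 4 remainder 0
4 ÷ 2 = 2 remainder 0
2 ÷ 2 = 1 remainder 0
1 ÷ 2 = 0 remainder 1
Reading remainders bottom to top: 100010100111



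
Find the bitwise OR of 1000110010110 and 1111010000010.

OR: 1 when either bit is 1
  1000110010110
| 1111010000010
---------------
  1111110010110
Decimal: 4502 | 7810 = 8086



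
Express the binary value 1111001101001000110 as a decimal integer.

Sum of powers of 2 for each 1-bit:
2^1 + 2^2 + 2^6 + 2^9 + 2^11 + 2^12 + 2^15 + 2^16 + 2^17 + 2^18
= 2 + 4 + 64 + 512 + 2048 + 4096 + 32768 + 65536 + 131072 + 262144
= 498246



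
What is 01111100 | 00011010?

OR: 1 when either bit is 1
  01111100
| 00011010
----------
  01111110
Decimal: 124 | 26 = 126



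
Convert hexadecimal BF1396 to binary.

Convert each hex digit to 4 bits:
  B = 1011
  F = 1111
  1 = 0001
  3 = 0011
  9 = 1001
  6 = 0110
Concatenate: 101111110001001110010110



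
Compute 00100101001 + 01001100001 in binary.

Add column by column from the right: bit + bit + carry-in; write the sum mod 2, carry 1 when the sum is 2 or 3.
carry:  00011000010
        00100101001
+       01001100001
-------------------
       001110001010
(the carry out of the leftmost column, 0, becomes the leading bit)
Decimal check:
  00100101001 = 256 + 32 + 8 + 1 = 297
  01001100001 = 512 + 64 + 32 + 1 = 609
  297 + 609 = 906, and 001110001010 = 512 + 256 + 128 + 8 + 2 = 906 ✓



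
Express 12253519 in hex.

Using repeated division by 16 (digits 10–15 are A–F):
12253519 ÷ 16 = 765844 remainder 15 (F)
765844 ÷ 16 = 47865 remainder 4
47865 ÷ 16 = 2991 remainder 9
2991 ÷ 16 = 186 remainder 15 (F)
186 ÷ 16 = 11 remainder 10 (A)
11 ÷ 16 = 0 remainder 11 (B)
Reading remainders bottom to top: BAF94F



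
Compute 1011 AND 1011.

AND: 1 only when both bits are 1
  1011
& 1011
------
  1011
Decimal: 11 & 11 = 11



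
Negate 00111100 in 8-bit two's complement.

Original: 00111100
Step 1 - Invert all bits: 11000011
Step 2 - Add 1: 11000100
Verification: 00111100 + 11000100 = 100000000; discarding the end carry (carry out of the top bit) leaves the 8-bit value 00000000, as required for x + (-x)



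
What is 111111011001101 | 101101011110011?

OR: 1 when either bit is 1
  111111011001101
| 101101011110011
-----------------
  111111011111111
Decimal: 32461 | 23283 = 32511



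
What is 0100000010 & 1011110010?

AND: 1 only when both bits are 1
  0100000010
& 1011110010
------------
  0000000010
Decimal: 258 & 754 = 2



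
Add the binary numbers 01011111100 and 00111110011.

Add column by column from the right: bit + bit + carry-in; write the sum mod 2, carry 1 when the sum is 2 or 3.
carry:  11111100000
        01011111100
+       00111110011
-------------------
       010011101111
(the carry out of the leftmost column, 0, becomes the leading bit)
Decimal check:
  01011111100 = 512 + 128 + 64 + 32 + 16 + 8 + 4 = 764
  00111110011 = 256 + 128 + 64 + 32 + 16 + 2 + 1 = 499
  764 + 499 = 1263, and 010011101111 = 1024 + 128 + 64 + 32 + 8 + 4 + 2 + 1 = 1263 ✓



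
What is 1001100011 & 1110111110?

AND: 1 only when both bits are 1
  1001100011
& 1110111110
------------
  1000100010
Decimal: 611 & 958 = 546



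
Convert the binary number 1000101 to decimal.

Sum of powers of 2 for each 1-bit:
2^0 + 2^2 + 2^6
= 1 + 4 + 64
= 69



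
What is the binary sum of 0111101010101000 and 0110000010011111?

Add column by column from the right: bit + bit + carry-in; write the sum mod 2, carry 1 when the sum is 2 or 3.
carry:  1100000101110000
        0111101010101000
+       0110000010011111
------------------------
       01101101101000111
(the carry out of the leftmost column, 0, becomes the leading bit)
Decimal check:
  0111101010101000 = 16384 + 8192 + 4096 + 2048 + 512 + 128 + 32 + 8 = 31400
  0110000010011111 = 16384 + 8192 + 128 + 16 + 8 + 4 + 2 + 1 = 24735
  31400 + 24735 = 56135, and 01101101101000111 = 32768 + 16384 + 4096 + 2048 + 512 + 256 + 64 + 4 + 2 + 1 = 56135 ✓



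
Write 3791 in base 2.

Using repeated division by 2:
3791 ÷ 2 = 1895 remainder 1
1895 ÷ 2 = 947 remainder 1
947 ÷ 2 = 473 remainder 1
473 ÷ 2 = 236 remainder 1
236 ÷ 2 = 118 remainder 0
118 ÷ 2 = 59 remainder 0
59 ÷ 2 = 29 remainder 1
29 ÷ 2 = 14 remainder 1
14 ÷ 2 = 7 remainder 0
7 ÷ 2 = 3 remainder 1
3 ÷ 2 = 1 remainder 1
1 ÷ 2 = 0 remainder 1
Reading remainders bottom to top: 111011001111



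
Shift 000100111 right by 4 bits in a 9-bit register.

Original: 000100111 (decimal 39)
Shift right by 4 positions
Drop the 4 low bits; fill with zeros on the left
Result: 000000010 (decimal 2)
Equivalent: 39 >> 4 = 39 ÷ 2^4 = 2



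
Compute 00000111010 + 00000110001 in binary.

Add column by column from the right: bit + bit + carry-in; write the sum mod 2, carry 1 when the sum is 2 or 3.
carry:  00001100000
        00000111010
+       00000110001
-------------------
       000001101011
(the carry out of the leftmost column, 0, becomes the leading bit)
Decimal check:
  00000111010 = 32 + 16 + 8 + 2 = 58
  00000110001 = 32 + 16 + 1 = 49
  58 + 49 = 107, and 000001101011 = 64 + 32 + 8 + 2 + 1 = 107 ✓



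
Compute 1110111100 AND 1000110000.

AND: 1 only when both bits are 1
  1110111100
& 1000110000
------------
  1000110000
Decimal: 956 & 560 = 560



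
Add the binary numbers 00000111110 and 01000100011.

Add column by column from the right: bit + bit + carry-in; write the sum mod 2, carry 1 when the sum is 2 or 3.
carry:  00001111100
        00000111110
+       01000100011
-------------------
       001001100001
(the carry out of the leftmost column, 0, becomes the leading bit)
Decimal check:
  00000111110 = 32 + 16 + 8 + 4 + 2 = 62
  01000100011 = 512 + 32 + 2 + 1 = 547
  62 + 547 = 609, and 001001100001 = 512 + 64 + 32 + 1 = 609 ✓



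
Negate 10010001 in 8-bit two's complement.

Original (sign bit 1, negative): 10010001
Step 1 - Invert all bits: 01101110
Step 2 - Add 1: 01101111
Verification: 10010001 + 01101111 = 100000000; discarding the end carry (carry out of the top bit) leaves the 8-bit value 00000000, as required for x + (-x)



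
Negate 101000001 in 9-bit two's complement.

Original (sign bit 1, negative): 101000001
Step 1 - Invert all bits: 010111110
Step 2 - Add 1: 010111111
Verification: 101000001 + 010111111 = 1000000000; discarding the end carry (carry out of the top bit) leaves the 9-bit value 000000000, as required for x + (-x)



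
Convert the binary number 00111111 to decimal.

Sum of powers of 2 for each 1-bit:
2^0 + 2^1 + 2^2 + 2^3 + 2^4 + 2^5
= 1 + 2 + 4 + 8 + 16 + 32
= 63



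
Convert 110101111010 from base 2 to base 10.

Sum of powers of 2 for each 1-bit:
2^1 + 2^3 + 2^4 + 2^5 + 2^6 + 2^8 + 2^10 + 2^11
= 2 + 8 + 16 + 32 + 64 + 256 + 1024 + 2048
= 3450



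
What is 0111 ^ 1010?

XOR: 1 when bits differ
  0111
^ 1010
------
  1101
Decimal: 7 ^ 10 = 13



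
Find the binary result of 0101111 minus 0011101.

Method 1 - Direct subtraction (column by column from the right: bit − bit − borrow-in; if negative, add 2 and borrow 1 from the next column):
borrow: 0100000
        0101111
-       0011101
---------------
        0010010

Method 2 - Add two's complement:
Two's complement of 0011101: invert → 1100010, add 1 → 1100011
  0101111
+ 1100011
---------
 10010010  (end carry out of the top bit = 1)
Discarding the end carry: 0010010
Decimal check:
  0101111 = 32 + 8 + 4 + 2 + 1 = 47
  0011101 = 16 + 8 + 4 + 1 = 29
  47 - 29 = 18, and 0010010 = 16 + 2 = 18 ✓



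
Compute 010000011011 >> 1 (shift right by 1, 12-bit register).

Original: 010000011011 (decimal 1051)
Shift right by 1 position
Drop the 1 low bit; fill with zero on the left
Result: 001000001101 (decimal 525)
Equivalent: 1051 >> 1 = 1051 ÷ 2^1 = 525



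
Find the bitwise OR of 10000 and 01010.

OR: 1 when either bit is 1
  10000
| 01010
-------
  11010
Decimal: 16 | 10 = 26



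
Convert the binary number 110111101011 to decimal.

Sum of powers of 2 for each 1-bit:
2^0 + 2^1 + 2^3 + 2^5 + 2^6 + 2^7 + 2^8 + 2^10 + 2^11
= 1 + 2 + 8 + 32 + 64 + 128 + 256 + 1024 + 2048
= 3563



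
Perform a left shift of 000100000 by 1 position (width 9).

Original: 000100000 (decimal 32)
Shift left by 1 position
Append 1 zero on the right
Result: 001000000 (decimal 64)
Equivalent: 32 << 1 = 32 × 2^1 = 64



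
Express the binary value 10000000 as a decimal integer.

Sum of powers of 2 for each 1-bit:
2^7
= 128
= 128



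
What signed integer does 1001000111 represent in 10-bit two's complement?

Binary: 1001000111
Sign bit: 1 (negative)
Invert: 0110111000
Add 1:  0110111001
Magnitude: 0110111001 = 256 + 128 + 32 + 16 + 8 + 1 = 441
Value: -441



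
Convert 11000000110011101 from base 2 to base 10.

Sum of powers of 2 for each 1-bit:
2^0 + 2^2 + 2^3 + 2^4 + 2^7 + 2^8 + 2^15 + 2^16
= 1 + 4 + 8 + 16 + 128 + 256 + 32768 + 65536
= 98717



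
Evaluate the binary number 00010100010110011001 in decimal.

Sum of powers of 2 for each 1-bit:
2^0 + 2^3 + 2^4 + 2^7 + 2^8 + 2^10 + 2^14 + 2^16
= 1 + 8 + 16 + 128 + 256 + 1024 + 16384 + 65536
= 83353



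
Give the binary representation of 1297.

Using repeated division by 2:
1297 ÷ 2 = 648 remainder 1
648 ÷ 2 = 324 remainder 0
324 ÷ 2 = 162 remainder 0
162 ÷ 2 = 81 remainder 0
81 ÷ 2 = 40 remainder 1
40 ÷ 2 = 20 remainder 0
20 ÷ 2 = 10 remainder 0
10 ÷ 2 = 5 remainder 0
5 ÷ 2 = 2 remainder 1
2 ÷ 2 = 1 remainder 0
1 ÷ 2 = 0 remainder 1
Reading remainders bottom to top: 10100010001



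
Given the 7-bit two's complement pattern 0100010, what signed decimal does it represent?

Binary: 0100010
Sign bit: 0 (non-negative)
Read directly as an unsigned value:
0100010 = 32 + 2 = 34
Value: 34

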